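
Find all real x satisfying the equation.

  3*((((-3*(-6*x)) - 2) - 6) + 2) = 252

Step 1. [3*((((-3*(-6*x)) - 2) - 6) + 2) = 252] 3 out front; divide by 3, so div: (((-3*(-6*x)) - 2) - 6) + 2 = 84.
Step 2. [(((-3*(-6*x)) - 2) - 6) + 2 = 84] 2 comes off first (subtract 2). So sub: ((-3*(-6*x)) - 2) - 6 = 82.
Step 3. [((-3*(-6*x)) - 2) - 6 = 82] 6 comes off first (add 6) ⇒ sub: (-3*(-6*x)) - 2 = 88.
Step 4. [(-3*(-6*x)) - 2 = 88] 2 comes off first (add 2) ⇒ sub: -3*(-6*x) = 90.
Step 5. [-3*(-6*x) = 90] leading coefficient -3: divide by -3, so div: -6*x = -30.
Step 6. [-6*x = -30] leading coefficient -6: divide by -6, so div: x = 5.

Answer: x ∈ {5}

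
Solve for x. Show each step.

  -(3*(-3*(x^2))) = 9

Step 1. [-(3*(-3*(x^2))) = 9] flip signs both sides ⇒ neg: 3*(-3*(x^2)) = -9.
Step 2. [3*(-3*(x^2)) = -9] leading coefficient 3: divide by 3, so div: -3*(x^2) = -3.
Step 3. [-3*(x^2) = -3] -3 out front; divide by -3 ⇒ div: x^2 = 1.
Step 4. [x^2 = 1] √ both sides: 1 ≥ 0 gives two branches, so sqrt: x = 1 or -1.

Answer: x ∈ {-1, 1}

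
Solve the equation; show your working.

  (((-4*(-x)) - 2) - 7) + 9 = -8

Step 1. [(((-4*(-x)) - 2) - 7) + 9 = -8] the outer +9 inverts by subtracting 9. So sub: ((-4*(-x)) - 2) - 7 = -17.
Step 2. [((-4*(-x)) - 2) - 7 = -17] the outer -7 inverts by adding 7 ⇒ sub: (-4*(-x)) - 2 = -10.
Step 3. [(-4*(-x)) - 2 = -10] add 2: x sits inside (… - 2) ⇒ sub: -4*(-x) = -8.
Step 4. [-4*(-x) = -8] -4·(inner) — divide through by -4 ⇒ div: -x = 2.
Step 5. [-x = 2] LHS negated; negate both sides. So neg: x = -2.

Answer: x ∈ {-2}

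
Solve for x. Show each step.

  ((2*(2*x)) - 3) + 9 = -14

Step 1. [((2*(2*x)) - 3) + 9 = -14] peel the +9: subtract 9 from each side. So sub: (2*(2*x)) - 3 = -23.
Step 2. [(2*(2*x)) - 3 = -23] -3 is outermost — add 3 both sides, so sub: 2*(2*x) = -20.
Step 3. [2*(2*x) = -20] 2 out front; divide by 2 ⇒ div: 2*x = -10.
Step 4. [2*x = -10] 2·(inner) — divide through by 2. So div: x = -5.

Answer: x ∈ {-5}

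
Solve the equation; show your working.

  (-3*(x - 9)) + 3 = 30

Step 1. [(-3*(x - 9)) + 3 = 30] 3 comes off first (subtract 3). So sub: -3*(x - 9) = 27.
Step 2. [-3*(x - 9) = 27] -3 out front; divide by -3, so div: x - 9 = -9.
Step 3. [x - 9 = -9] the outer -9 inverts by adding 9 ⇒ sub: x = 0.

Answer: x ∈ {0}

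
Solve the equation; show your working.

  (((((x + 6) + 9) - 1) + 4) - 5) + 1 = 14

Step 1. [(((((x + 6) + 9) - 1) + 4) - 5) + 1 = 14] subtract 1: x sits inside (… + 1) ⇒ sub: ((((x + 6) + 9) - 1) + 4) - 5 = 13.
Step 2. [((((x + 6) + 9) - 1) + 4) - 5 = 13] peel the -5: add 5 from each side ⇒ sub: (((x + 6) + 9) - 1) + 4 = 18.
Step 3. [(((x + 6) + 9) - 1) + 4 = 18] 4 comes off first (subtract 4) ⇒ sub: ((x + 6) + 9) - 1 = 14.
Step 4. [((x + 6) + 9) - 1 = 14] add 1: x sits inside (… - 1), so sub: (x + 6) + 9 = 15.
Step 5. [(x + 6) + 9 = 15] peel the +9: subtract 9 from each side. So sub: x + 6 = 6.
Step 6. [x + 6 = 6] subtract 6: x sits inside (… + 6), so sub: x = 0.

Answer: x ∈ {0}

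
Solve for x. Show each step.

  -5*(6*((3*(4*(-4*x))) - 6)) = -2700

Step 1. [-5*(6*((3*(4*(-4*x))) - 6)) = -2700] LHS = -5·(…); ÷-5 both sides. So div: 6*((3*(4*(-4*x))) - 6) = 540.
Step 2. [6*((3*(4*(-4*x))) - 6) = 540] LHS = 6·(…); ÷6 both sides ⇒ div: (3*(4*(-4*x))) - 6 = 90.
Step 3. [(3*(4*(-4*x))) - 6 = 90] 3 divides every term; factor it out ⇒ factor: (4*(-4*x)) - 2 = 30.
Step 4. [(4*(-4*x)) - 2 = 30] 2 comes off first (add 2) ⇒ sub: 4*(-4*x) = 32.
Step 5. [4*(-4*x) = 32] 4·(inner) — divide through by 4. So div: -4*x = 8.
Step 6. [-4*x = 8] -4 out front; divide by -4, so div: x = -2.

Answer: x ∈ {-2}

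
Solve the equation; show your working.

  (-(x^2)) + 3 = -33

Step 1. [(-(x^2)) + 3 = -33] +3 is outermost — subtract 3 both sides. So sub: -(x^2) = -36.
Step 2. [-(x^2) = -36] flip signs both sides, so neg: x^2 = 36.
Step 3. [x^2 = 36] 36 ≥ 0, LHS is (·)² — take ±√ ⇒ sqrt: x = 6 or -6.

Answer: x ∈ {-6, 6}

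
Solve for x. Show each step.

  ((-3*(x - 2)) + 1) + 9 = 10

Step 1. [((-3*(x - 2)) + 1) + 9 = 10] peel the +9: subtract 9 from each side ⇒ sub: (-3*(x - 2)) + 1 = 1.
Step 2. [(-3*(x - 2)) + 1 = 1] the outer +1 inverts by subtracting 1, so sub: -3*(x - 2) = 0.
Step 3. [-3*(x - 2) = 0] LHS = -3·(…); ÷-3 both sides ⇒ div: x - 2 = 0.
Step 4. [x - 2 = 0] 2 comes off first (add 2). So sub: x = 2.

Answer: x ∈ {2}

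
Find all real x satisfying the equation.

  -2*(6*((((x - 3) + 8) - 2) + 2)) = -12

Step 1. [-2*(6*((((x - 3) + 8) - 2) + 2)) = -12] -2·(inner) — divide through by -2 ⇒ div: 6*((((x - 3) + 8) - 2) + 2) = 6.
Step 2. [6*((((x - 3) + 8) - 2) + 2) = 6] leading coefficient 6: divide by 6, so div: (((x - 3) + 8) - 2) + 2 = 1.
Step 3. [(((x - 3) + 8) - 2) + 2 = 1] peel the +2: subtract 2 from each side ⇒ sub: ((x - 3) + 8) - 2 = -1.
Step 4. [((x - 3) + 8) - 2 = -1] the outer -2 inverts by adding 2 ⇒ sub: (x - 3) + 8 = 1.
Step 5. [(x - 3) + 8 = 1] the outer +8 inverts by subtracting 8 ⇒ sub: x - 3 = -7.
Step 6. [x - 3 = -7] add 3: x sits inside (… - 3) ⇒ sub: x = -4.

Answer: x ∈ {-4}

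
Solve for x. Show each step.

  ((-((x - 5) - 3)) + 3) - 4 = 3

Step 1. [((-((x - 5) - 3)) + 3) - 4 = 3] peel the -4: add 4 from each side ⇒ sub: (-((x - 5) - 3)) + 3 = 7.
Step 2. [(-((x - 5) - 3)) + 3 = 7] subtract 3: x sits inside (… + 3) ⇒ sub: -((x - 5) - 3) = 4.
Step 3. [-((x - 5) - 3) = 4] LHS negated; negate both sides, so neg: (x - 5) - 3 = -4.
Step 4. [(x - 5) - 3 = -4] peel the -3: add 3 from each side, so sub: x - 5 = -1.
Step 5. [x - 5 = -1] peel the -5: add 5 from each side ⇒ sub: x = 4.

Answer: x ∈ {4}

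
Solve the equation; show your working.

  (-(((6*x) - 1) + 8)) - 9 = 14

Step 1. [(-(((6*x) - 1) + 8)) - 9 = 14] the outer -9 inverts by adding 9. So sub: -(((6*x) - 1) + 8) = 23.
Step 2. [-(((6*x) - 1) + 8) = 23] leading − — multiply by −1 ⇒ neg: ((6*x) - 1) + 8 = -23.
Step 3. [((6*x) - 1) + 8 = -23] +8 is outermost — subtract 8 both sides, so sub: (6*x) - 1 = -31.
Step 4. [(6*x) - 1 = -31] the outer -1 inverts by adding 1. So sub: 6*x = -30.
Step 5. [6*x = -30] 6·(inner) — divide through by 6 ⇒ div: x = -5.

Answer: x ∈ {-5}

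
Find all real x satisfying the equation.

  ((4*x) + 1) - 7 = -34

Step 1. [((4*x) + 1) - 7 = -34] peel the -7: add 7 from each side, so sub: (4*x) + 1 = -27.
Step 2. [(4*x) + 1 = -27] 1 comes off first (subtract 1) ⇒ sub: 4*x = -28.
Step 3. [4*x = -28] LHS = 4·(…); ÷4 both sides, so div: x = -7.

Answer: x ∈ {-7}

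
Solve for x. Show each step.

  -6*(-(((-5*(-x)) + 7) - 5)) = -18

Step 1. [-6*(-(((-5*(-x)) + 7) - 5)) = -18] LHS = -6·(…); ÷-6 both sides ⇒ div: -(((-5*(-x)) + 7) - 5) = 3.
Step 2. [-(((-5*(-x)) + 7) - 5) = 3] leading − — multiply by −1, so neg: ((-5*(-x)) + 7) - 5 = -3.
Step 3. [((-5*(-x)) + 7) - 5 = -3] the outer -5 inverts by adding 5. So sub: (-5*(-x)) + 7 = 2.
Step 4. [(-5*(-x)) + 7 = 2] 7 comes off first (subtract 7), so sub: -5*(-x) = -5.
Step 5. [-5*(-x) = -5] leading coefficient -5: divide by -5 ⇒ div: -x = 1.
Step 6. [-x = 1] flip signs both sides ⇒ neg: x = -1.

Answer: x ∈ {-1}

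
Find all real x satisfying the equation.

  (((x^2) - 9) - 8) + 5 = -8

Step 1. [(((x^2) - 9) - 8) + 5 = -8] peel the +5: subtract 5 from each side, so sub: ((x^2) - 9) - 8 = -13.
Step 2. [((x^2) - 9) - 8 = -13] the outer -8 inverts by adding 8, so sub: (x^2) - 9 = -5.
Step 3. [(x^2) - 9 = -5] -9 is outermost — add 9 both sides. So sub: x^2 = 4.
Step 4. [x^2 = 4] √ both sides: 4 ≥ 0 gives two branches ⇒ sqrt: x = 2 or -2.

Answer: x ∈ {-2, 2}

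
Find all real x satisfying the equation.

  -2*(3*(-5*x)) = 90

Step 1. [-2*(3*(-5*x)) = 90] -2 out front; divide by -2. So div: 3*(-5*x) = -45.
Step 2. [3*(-5*x) = -45] leading coefficient 3: divide by 3 ⇒ div: -5*x = -15.
Step 3. [-5*x = -15] LHS = -5·(…); ÷-5 both sides ⇒ div: x = 3.

Answer: x ∈ {3}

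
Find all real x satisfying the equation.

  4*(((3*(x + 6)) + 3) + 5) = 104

Step 1. [4*(((3*(x + 6)) + 3) + 5) = 104] 4 out front; divide by 4 ⇒ div: ((3*(x + 6)) + 3) + 5 = 26.
Step 2. [((3*(x + 6)) + 3) + 5 = 26] 5 comes off first (subtract 5), so sub: (3*(x + 6)) + 3 = 21.
Step 3. [(3*(x + 6)) + 3 = 21] the outer +3 inverts by subtracting 3. So sub: 3*(x + 6) = 18.
Step 4. [3*(x + 6) = 18] LHS = 3·(…); ÷3 both sides ⇒ div: x + 6 = 6.
Step 5. [x + 6 = 6] subtract 6: x sits inside (… + 6). So sub: x = 0.

Answer: x ∈ {0}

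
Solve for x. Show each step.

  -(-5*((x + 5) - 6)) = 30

Step 1. [-(-5*((x + 5) - 6)) = 30] flip signs both sides, so neg: -5*((x + 5) - 6) = -30.
Step 2. [-5*((x + 5) - 6) = -30] -5 out front; divide by -5 ⇒ div: (x + 5) - 6 = 6.
Step 3. [(x + 5) - 6 = 6] add 6: x sits inside (… - 6). So sub: x + 5 = 12.
Step 4. [x + 5 = 12] subtract 5: x sits inside (… + 5). So sub: x = 7.

Answer: x ∈ {7}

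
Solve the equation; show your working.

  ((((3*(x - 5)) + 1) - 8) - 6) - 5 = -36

Step 1. [((((3*(x - 5)) + 1) - 8) - 6) - 5 = -36] peel the -5: add 5 from each side. So sub: (((3*(x - 5)) + 1) - 8) - 6 = -31.
Step 2. [(((3*(x - 5)) + 1) - 8) - 6 = -31] -6 is outermost — add 6 both sides, so sub: ((3*(x - 5)) + 1) - 8 = -25.
Step 3. [((3*(x - 5)) + 1) - 8 = -25] peel the -8: add 8 from each side. So sub: (3*(x - 5)) + 1 = -17.
Step 4. [(3*(x - 5)) + 1 = -17] subtract 1: x sits inside (… + 1), so sub: 3*(x - 5) = -18.
Step 5. [3*(x - 5) = -18] 3·(inner) — divide through by 3. So div: x - 5 = -6.
Step 6. [x - 5 = -6] the outer -5 inverts by adding 5 ⇒ sub: x = -1.

Answer: x ∈ {-1}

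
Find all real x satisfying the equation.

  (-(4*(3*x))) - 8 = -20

Step 1. [(-(4*(3*x))) - 8 = -20] 8 comes off first (add 8), so sub: -(4*(3*x)) = -12.
Step 2. [-(4*(3*x)) = -12] leading − — multiply by −1, so neg: 4*(3*x) = 12.
Step 3. [4*(3*x) = 12] LHS = 4·(…); ÷4 both sides ⇒ div: 3*x = 3.
Step 4. [3*x = 3] leading coefficient 3: divide by 3, so div: x = 1.

Answer: x ∈ {1}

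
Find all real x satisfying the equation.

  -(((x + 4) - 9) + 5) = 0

Step 1. [-(((x + 4) - 9) + 5) = 0] leading − — multiply by −1. So neg: ((x + 4) - 9) + 5 = 0.
Step 2. [((x + 4) - 9) + 5 = 0] peel the +5: subtract 5 from each side, so sub: (x + 4) - 9 = -5.
Step 3. [(x + 4) - 9 = -5] 9 comes off first (add 9), so sub: x + 4 = 4.
Step 4. [x + 4 = 4] 4 comes off first (subtract 4), so sub: x = 0.

Answer: x ∈ {0}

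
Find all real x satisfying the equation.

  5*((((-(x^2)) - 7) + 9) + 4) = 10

Step 1. [5*((((-(x^2)) - 7) + 9) + 4) = 10] divide by the outer 5, so div: (((-(x^2)) - 7) + 9) + 4 = 2.
Step 2. [(((-(x^2)) - 7) + 9) + 4 = 2] the outer +4 inverts by subtracting 4. So sub: ((-(x^2)) - 7) + 9 = -2.
Step 3. [((-(x^2)) - 7) + 9 = -2] 9 comes off first (subtract 9). So sub: (-(x^2)) - 7 = -11.
Step 4. [(-(x^2)) - 7 = -11] the outer -7 inverts by adding 7 ⇒ sub: -(x^2) = -4.
Step 5. [-(x^2) = -4] LHS negated; negate both sides ⇒ neg: x^2 = 4.
Step 6. [x^2 = 4] √ both sides: 4 ≥ 0 gives two branches, so sqrt: x = 2 or -2.

Answer: x ∈ {-2, 2}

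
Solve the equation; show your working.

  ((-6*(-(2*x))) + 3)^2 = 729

Step 1. [((-6*(-(2*x))) + 3)^2 = 729] √ both sides: 729 ≥ 0 gives two branches. So sqrt: (-6*(-(2*x))) + 3 = 27 or -27.
Step 2. [(-6*(-(2*x))) + 3 = 27 or -27] peel the +3: subtract 3 from each side ⇒ sub: -6*(-(2*x)) = 24 or -30.
Step 3. [-6*(-(2*x)) = 24 or -30] -6·(inner) — divide through by -6. So div: -(2*x) = -4 or 5.
Step 4. [-(2*x) = -4 or 5] LHS negated; negate both sides, so neg: 2*x = 4 or -5.
Step 5. [2*x = 4 or -5] LHS = 2·(…); ÷2 both sides. So div: x = 2 or -5/2.

Answer: x ∈ {-5/2, 2}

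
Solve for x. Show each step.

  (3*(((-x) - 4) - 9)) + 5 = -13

Step 1. [(3*(((-x) - 4) - 9)) + 5 = -13] peel the +5: subtract 5 from each side ⇒ sub: 3*(((-x) - 4) - 9) = -18.
Step 2. [3*(((-x) - 4) - 9) = -18] LHS = 3·(…); ÷3 both sides ⇒ div: ((-x) - 4) - 9 = -6.
Step 3. [((-x) - 4) - 9 = -6] 9 comes off first (add 9). So sub: (-x) - 4 = 3.
Step 4. [(-x) - 4 = 3] the outer -4 inverts by adding 4, so sub: -x = 7.
Step 5. [-x = 7] leading − — multiply by −1 ⇒ neg: x = -7.

Answer: x ∈ {-7}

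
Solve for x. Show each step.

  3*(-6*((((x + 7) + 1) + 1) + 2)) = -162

Step 1. [3*(-6*((((x + 7) + 1) + 1) + 2)) = -162] 3 out front; divide by 3 ⇒ div: -6*((((x + 7) + 1) + 1) + 2) = -54.
Step 2. [-6*((((x + 7) + 1) + 1) + 2) = -54] leading coefficient -6: divide by -6 ⇒ div: (((x + 7) + 1) + 1) + 2 = 9.
Step 3. [(((x + 7) + 1) + 1) + 2 = 9] 2 comes off first (subtract 2), so sub: ((x + 7) + 1) + 1 = 7.
Step 4. [((x + 7) + 1) + 1 = 7] peel the +1: subtract 1 from each side. So sub: (x + 7) + 1 = 6.
Step 5. [(x + 7) + 1 = 6] 1 comes off first (subtract 1) ⇒ sub: x + 7 = 5.
Step 6. [x + 7 = 5] peel the +7: subtract 7 from each side. So sub: x = -2.

Answer: x ∈ {-2}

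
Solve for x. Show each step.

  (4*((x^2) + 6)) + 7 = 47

Step 1. [(4*((x^2) + 6)) + 7 = 47] +7 is outermost — subtract 7 both sides. So sub: 4*((x^2) + 6) = 40.
Step 2. [4*((x^2) + 6) = 40] 4 out front; divide by 4, so div: (x^2) + 6 = 10.
Step 3. [(x^2) + 6 = 10] peel the +6: subtract 6 from each side, so sub: x^2 = 4.
Step 4. [x^2 = 4] √ both sides: 4 ≥ 0 gives two branches ⇒ sqrt: x = 2 or -2.

Answer: x ∈ {-2, 2}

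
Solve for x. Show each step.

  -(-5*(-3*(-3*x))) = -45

Step 1. [-(-5*(-3*(-3*x))) = -45] leading − — multiply by −1 ⇒ neg: -5*(-3*(-3*x)) = 45.
Step 2. [-5*(-3*(-3*x)) = 45] leading coefficient -5: divide by -5. So div: -3*(-3*x) = -9.
Step 3. [-3*(-3*x) = -9] -3 out front; divide by -3. So div: -3*x = 3.
Step 4. [-3*x = 3] -3 out front; divide by -3. So div: x = -1.

Answer: x ∈ {-1}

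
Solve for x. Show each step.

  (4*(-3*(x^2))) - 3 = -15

Step 1. [(4*(-3*(x^2))) - 3 = -15] peel the -3: add 3 from each side. So sub: 4*(-3*(x^2)) = -12.
Step 2. [4*(-3*(x^2)) = -12] leading coefficient 4: divide by 4 ⇒ div: -3*(x^2) = -3.
Step 3. [-3*(x^2) = -3] -3 out front; divide by -3. So div: x^2 = 1.
Step 4. [x^2 = 1] √ both sides: 1 ≥ 0 gives two branches, so sqrt: x = 1 or -1.

Answer: x ∈ {-1, 1}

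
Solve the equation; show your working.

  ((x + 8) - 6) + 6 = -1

Step 1. [((x + 8) - 6) + 6 = -1] subtract 6: x sits inside (… + 6). So sub: (x + 8) - 6 = -7.
Step 2. [(x + 8) - 6 = -7] peel the -6: add 6 from each side. So sub: x + 8 = -1.
Step 3. [x + 8 = -1] subtract 8: x sits inside (… + 8), so sub: x = -9.

Answer: x ∈ {-9}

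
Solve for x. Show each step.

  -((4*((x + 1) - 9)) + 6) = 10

Step 1. [-((4*((x + 1) - 9)) + 6) = 10] flip signs both sides. So neg: (4*((x + 1) - 9)) + 6 = -10.
Step 2. [(4*((x + 1) - 9)) + 6 = -10] 6 comes off first (subtract 6) ⇒ sub: 4*((x + 1) - 9) = -16.
Step 3. [4*((x + 1) - 9) = -16] LHS = 4·(…); ÷4 both sides ⇒ div: (x + 1) - 9 = -4.
Step 4. [(x + 1) - 9 = -4] the outer -9 inverts by adding 9, so sub: x + 1 = 5.
Step 5. [x + 1 = 5] +1 is outermost — subtract 1 both sides ⇒ sub: x = 4.

Answer: x ∈ {4}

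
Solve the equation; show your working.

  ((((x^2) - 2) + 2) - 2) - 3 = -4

Step 1. [((((x^2) - 2) + 2) - 2) - 3 = -4] add 3: x sits inside (… - 3), so sub: (((x^2) - 2) + 2) - 2 = -1.
Step 2. [(((x^2) - 2) + 2) - 2 = -1] the outer -2 inverts by adding 2, so sub: ((x^2) - 2) + 2 = 1.
Step 3. [((x^2) - 2) + 2 = 1] 2 comes off first (subtract 2) ⇒ sub: (x^2) - 2 = -1.
Step 4. [(x^2) - 2 = -1] 2 comes off first (add 2). So sub: x^2 = 1.
Step 5. [x^2 = 1] √ both sides: 1 ≥ 0 gives two branches, so sqrt: x = 1 or -1.

Answer: x ∈ {-1, 1}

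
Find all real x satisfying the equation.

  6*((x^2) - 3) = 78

Step 1. [6*((x^2) - 3) = 78] 6·(inner) — divide through by 6 ⇒ div: (x^2) - 3 = 13.
Step 2. [(x^2) - 3 = 13] peel the -3: add 3 from each side. So sub: x^2 = 16.
Step 3. [x^2 = 16] √ both sides: 16 ≥ 0 gives two branches. So sqrt: x = 4 or -4.

Answer: x ∈ {-4, 4}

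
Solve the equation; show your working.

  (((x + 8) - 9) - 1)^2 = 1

Step 1. [(((x + 8) - 9) - 1)^2 = 1] LHS squared, RHS 1 ≥ 0: apply √ (±). So sqrt: ((x + 8) - 9) - 1 = 1 or -1.
Step 2. [((x + 8) - 9) - 1 = 1 or -1] the outer -1 inverts by adding 1 ⇒ sub: (x + 8) - 9 = 2 or 0.
Step 3. [(x + 8) - 9 = 2 or 0] -9 is outermost — add 9 both sides ⇒ sub: x + 8 = 11 or 9.
Step 4. [x + 8 = 11 or 9] the outer +8 inverts by subtracting 8 ⇒ sub: x = 3 or 1.

Answer: x ∈ {1, 3}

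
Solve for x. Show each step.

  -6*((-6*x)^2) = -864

Step 1. [-6*((-6*x)^2) = -864] LHS = -6·(…); ÷-6 both sides ⇒ div: (-6*x)^2 = 144.
Step 2. [(-6*x)^2 = 144] 144 ≥ 0, LHS is (·)² — take ±√. So sqrt: -6*x = 12 or -12.
Step 3. [-6*x = 12 or -12] -6·(inner) — divide through by -6 ⇒ div: x = -2 or 2.

Answer: x ∈ {-2, 2}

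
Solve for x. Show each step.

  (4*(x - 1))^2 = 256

Step 1. [(4*(x - 1))^2 = 256] √ both sides: 256 ≥ 0 gives two branches. So sqrt: 4*(x - 1) = 16 or -16.
Step 2. [4*(x - 1) = 16 or -16] divide by the outer 4. So div: x - 1 = 4 or -4.
Step 3. [x - 1 = 4 or -4] 1 comes off first (add 1) ⇒ sub: x = 5 or -3.

Answer: x ∈ {-3, 5}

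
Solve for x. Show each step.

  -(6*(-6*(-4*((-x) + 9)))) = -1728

Step 1. [-(6*(-6*(-4*((-x) + 9)))) = -1728] flip signs both sides ⇒ neg: 6*(-6*(-4*((-x) + 9))) = 1728.
Step 2. [6*(-6*(-4*((-x) + 9))) = 1728] LHS = 6·(…); ÷6 both sides. So div: -6*(-4*((-x) + 9)) = 288.
Step 3. [-6*(-4*((-x) + 9)) = 288] LHS = -6·(…); ÷-6 both sides ⇒ div: -4*((-x) + 9) = -48.
Step 4. [-4*((-x) + 9) = -48] -4·(inner) — divide through by -4. So div: (-x) + 9 = 12.
Step 5. [(-x) + 9 = 12] peel the +9: subtract 9 from each side ⇒ sub: -x = 3.
Step 6. [-x = 3] flip signs both sides ⇒ neg: x = -3.

Answer: x ∈ {-3}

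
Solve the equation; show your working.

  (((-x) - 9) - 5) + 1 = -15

Step 1. [(((-x) - 9) - 5) + 1 = -15] +1 is outermost — subtract 1 both sides, so sub: ((-x) - 9) - 5 = -16.
Step 2. [((-x) - 9) - 5 = -16] 5 comes off first (add 5). So sub: (-x) - 9 = -11.
Step 3. [(-x) - 9 = -11] peel the -9: add 9 from each side ⇒ sub: -x = -2.
Step 4. [-x = -2] flip signs both sides. So neg: x = 2.

Answer: x ∈ {2}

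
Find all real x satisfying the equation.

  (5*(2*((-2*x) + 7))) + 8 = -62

Step 1. [(5*(2*((-2*x) + 7))) + 8 = -62] the outer +8 inverts by subtracting 8. So sub: 5*(2*((-2*x) + 7)) = -70.
Step 2. [5*(2*((-2*x) + 7)) = -70] leading coefficient 5: divide by 5, so div: 2*((-2*x) + 7) = -14.
Step 3. [2*((-2*x) + 7) = -14] divide by the outer 2, so div: (-2*x) + 7 = -7.
Step 4. [(-2*x) + 7 = -7] +7 is outermost — subtract 7 both sides, so sub: -2*x = -14.
Step 5. [-2*x = -14] leading coefficient -2: divide by -2 ⇒ div: x = 7.

Answer: x ∈ {7}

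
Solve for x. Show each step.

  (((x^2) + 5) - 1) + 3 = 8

Step 1. [(((x^2) + 5) - 1) + 3 = 8] the outer +3 inverts by subtracting 3. So sub: ((x^2) + 5) - 1 = 5.
Step 2. [((x^2) + 5) - 1 = 5] peel the -1: add 1 from each side ⇒ sub: (x^2) + 5 = 6.
Step 3. [(x^2) + 5 = 6] 5 comes off first (subtract 5) ⇒ sub: x^2 = 1.
Step 4. [x^2 = 1] √ both sides: 1 ≥ 0 gives two branches ⇒ sqrt: x = 1 or -1.

Answer: x ∈ {-1, 1}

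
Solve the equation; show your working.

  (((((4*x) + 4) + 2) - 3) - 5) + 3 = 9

Step 1. [(((((4*x) + 4) + 2) - 3) - 5) + 3 = 9] 3 comes off first (subtract 3) ⇒ sub: ((((4*x) + 4) + 2) - 3) - 5 = 6.
Step 2. [((((4*x) + 4) + 2) - 3) - 5 = 6] -5 is outermost — add 5 both sides. So sub: (((4*x) + 4) + 2) - 3 = 11.
Step 3. [(((4*x) + 4) + 2) - 3 = 11] the outer -3 inverts by adding 3, so sub: ((4*x) + 4) + 2 = 14.
Step 4. [((4*x) + 4) + 2 = 14] 2 comes off first (subtract 2). So sub: (4*x) + 4 = 12.
Step 5. [(4*x) + 4 = 12] 4 divides every term; factor it out ⇒ factor: x + 1 = 3.
Step 6. [x + 1 = 3] peel the +1: subtract 1 from each side. So sub: x = 2.

Answer: x ∈ {2}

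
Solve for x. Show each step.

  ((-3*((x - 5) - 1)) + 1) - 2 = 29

Step 1. [((-3*((x - 5) - 1)) + 1) - 2 = 29] add 2: x sits inside (… - 2), so sub: (-3*((x - 5) - 1)) + 1 = 31.
Step 2. [(-3*((x - 5) - 1)) + 1 = 31] peel the +1: subtract 1 from each side ⇒ sub: -3*((x - 5) - 1) = 30.
Step 3. [-3*((x - 5) - 1) = 30] divide by the outer -3, so div: (x - 5) - 1 = -10.
Step 4. [(x - 5) - 1 = -10] 1 comes off first (add 1). So sub: x - 5 = -9.
Step 5. [x - 5 = -9] peel the -5: add 5 from each side ⇒ sub: x = -4.

Answer: x ∈ {-4}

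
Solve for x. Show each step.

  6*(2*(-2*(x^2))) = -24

Step 1. [6*(2*(-2*(x^2))) = -24] 6·(inner) — divide through by 6 ⇒ div: 2*(-2*(x^2)) = -4.
Step 2. [2*(-2*(x^2)) = -4] leading coefficient 2: divide by 2, so div: -2*(x^2) = -2.
Step 3. [-2*(x^2) = -2] -2 out front; divide by -2, so div: x^2 = 1.
Step 4. [x^2 = 1] √ both sides: 1 ≥ 0 gives two branches, so sqrt: x = 1 or -1.

Answer: x ∈ {-1, 1}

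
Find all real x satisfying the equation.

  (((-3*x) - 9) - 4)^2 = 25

Step 1. [(((-3*x) - 9) - 4)^2 = 25] 25 ≥ 0, LHS is (·)² — take ±√. So sqrt: ((-3*x) - 9) - 4 = 5 or -5.
Step 2. [((-3*x) - 9) - 4 = 5 or -5] add 4: x sits inside (… - 4) ⇒ sub: (-3*x) - 9 = 9 or -1.
Step 3. [(-3*x) - 9 = 9 or -1] peel the -9: add 9 from each side ⇒ sub: -3*x = 18 or 8.
Step 4. [-3*x = 18 or 8] -3·(inner) — divide through by -3. So div: x = -6 or -8/3.

Answer: x ∈ {-6, -8/3}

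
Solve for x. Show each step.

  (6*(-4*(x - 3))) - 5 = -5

Step 1. [(6*(-4*(x - 3))) - 5 = -5] 5 comes off first (add 5) ⇒ sub: 6*(-4*(x - 3)) = 0.
Step 2. [6*(-4*(x - 3)) = 0] 6 out front; divide by 6 ⇒ div: -4*(x - 3) = 0.
Step 3. [-4*(x - 3) = 0] divide by the outer -4, so div: x - 3 = 0.
Step 4. [x - 3 = 0] -3 is outermost — add 3 both sides. So sub: x = 3.

Answer: x ∈ {3}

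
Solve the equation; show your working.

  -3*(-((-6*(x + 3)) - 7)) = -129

Step 1. [-3*(-((-6*(x + 3)) - 7)) = -129] leading coefficient -3: divide by -3, so div: -((-6*(x + 3)) - 7) = 43.
Step 2. [-((-6*(x + 3)) - 7) = 43] LHS negated; negate both sides. So neg: (-6*(x + 3)) - 7 = -43.
Step 3. [(-6*(x + 3)) - 7 = -43] the outer -7 inverts by adding 7, so sub: -6*(x + 3) = -36.
Step 4. [-6*(x + 3) = -36] -6·(inner) — divide through by -6 ⇒ div: x + 3 = 6.
Step 5. [x + 3 = 6] +3 is outermost — subtract 3 both sides ⇒ sub: x = 3.

Answer: x ∈ {3}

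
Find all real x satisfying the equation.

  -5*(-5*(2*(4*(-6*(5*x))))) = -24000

Step 1. [-5*(-5*(2*(4*(-6*(5*x))))) = -24000] leading coefficient -5: divide by -5 ⇒ div: -5*(2*(4*(-6*(5*x)))) = 4800.
Step 2. [-5*(2*(4*(-6*(5*x)))) = 4800] leading coefficient -5: divide by -5, so div: 2*(4*(-6*(5*x))) = -960.
Step 3. [2*(4*(-6*(5*x))) = -960] divide by the outer 2 ⇒ div: 4*(-6*(5*x)) = -480.
Step 4. [4*(-6*(5*x)) = -480] 4·(inner) — divide through by 4 ⇒ div: -6*(5*x) = -120.
Step 5. [-6*(5*x) = -120] leading coefficient -6: divide by -6 ⇒ div: 5*x = 20.
Step 6. [5*x = 20] LHS = 5·(…); ÷5 both sides, so div: x = 4.

Answer: x ∈ {4}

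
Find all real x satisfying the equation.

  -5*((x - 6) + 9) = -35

Step 1. [-5*((x - 6) + 9) = -35] -5 out front; divide by -5. So div: (x - 6) + 9 = 7.
Step 2. [(x - 6) + 9 = 7] 9 comes off first (subtract 9), so sub: x - 6 = -2.
Step 3. [x - 6 = -2] the outer -6 inverts by adding 6. So sub: x = 4.

Answer: x ∈ {4}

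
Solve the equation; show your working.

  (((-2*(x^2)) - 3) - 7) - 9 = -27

Step 1. [(((-2*(x^2)) - 3) - 7) - 9 = -27] peel the -9: add 9 from each side. So sub: ((-2*(x^2)) - 3) - 7 = -18.
Step 2. [((-2*(x^2)) - 3) - 7 = -18] 7 comes off first (add 7), so sub: (-2*(x^2)) - 3 = -11.
Step 3. [(-2*(x^2)) - 3 = -11] -3 is outermost — add 3 both sides, so sub: -2*(x^2) = -8.
Step 4. [-2*(x^2) = -8] -2·(inner) — divide through by -2, so div: x^2 = 4.
Step 5. [x^2 = 4] √ both sides: 4 ≥ 0 gives two branches ⇒ sqrt: x = 2 or -2.

Answer: x ∈ {-2, 2}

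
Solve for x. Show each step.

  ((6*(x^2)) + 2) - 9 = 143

Step 1. [((6*(x^2)) + 2) - 9 = 143] -9 is outermost — add 9 both sides ⇒ sub: (6*(x^2)) + 2 = 152.
Step 2. [(6*(x^2)) + 2 = 152] 2 comes off first (subtract 2). So sub: 6*(x^2) = 150.
Step 3. [6*(x^2) = 150] 6·(inner) — divide through by 6. So div: x^2 = 25.
Step 4. [x^2 = 25] √ both sides: 25 ≥ 0 gives two branches, so sqrt: x = 5 or -5.

Answer: x ∈ {-5, 5}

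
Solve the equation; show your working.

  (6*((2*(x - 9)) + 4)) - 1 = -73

Step 1. [(6*((2*(x - 9)) + 4)) - 1 = -73] peel the -1: add 1 from each side ⇒ sub: 6*((2*(x - 9)) + 4) = -72.
Step 2. [6*((2*(x - 9)) + 4) = -72] 6·(inner) — divide through by 6, so div: (2*(x - 9)) + 4 = -12.
Step 3. [(2*(x - 9)) + 4 = -12] the outer +4 inverts by subtracting 4 ⇒ sub: 2*(x - 9) = -16.
Step 4. [2*(x - 9) = -16] divide by the outer 2. So div: x - 9 = -8.
Step 5. [x - 9 = -8] the outer -9 inverts by adding 9 ⇒ sub: x = 1.

Answer: x ∈ {1}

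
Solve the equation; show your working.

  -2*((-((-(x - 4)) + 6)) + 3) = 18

Step 1. [-2*((-((-(x - 4)) + 6)) + 3) = 18] leading coefficient -2: divide by -2, so div: (-((-(x - 4)) + 6)) + 3 = -9.
Step 2. [(-((-(x - 4)) + 6)) + 3 = -9] the outer +3 inverts by subtracting 3 ⇒ sub: -((-(x - 4)) + 6) = -12.
Step 3. [-((-(x - 4)) + 6) = -12] leading − — multiply by −1. So neg: (-(x - 4)) + 6 = 12.
Step 4. [(-(x - 4)) + 6 = 12] the outer +6 inverts by subtracting 6 ⇒ sub: -(x - 4) = 6.
Step 5. [-(x - 4) = 6] flip signs both sides ⇒ neg: x - 4 = -6.
Step 6. [x - 4 = -6] -4 is outermost — add 4 both sides. So sub: x = -2.

Answer: x ∈ {-2}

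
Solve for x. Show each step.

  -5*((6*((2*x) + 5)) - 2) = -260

Step 1. [-5*((6*((2*x) + 5)) - 2) = -260] LHS = -5·(…); ÷-5 both sides, so div: (6*((2*x) + 5)) - 2 = 52.
Step 2. [(6*((2*x) + 5)) - 2 = 52] -2 is outermost — add 2 both sides. So sub: 6*((2*x) + 5) = 54.
Step 3. [6*((2*x) + 5) = 54] LHS = 6·(…); ÷6 both sides, so div: (2*x) + 5 = 9.
Step 4. [(2*x) + 5 = 9] peel the +5: subtract 5 from each side. So sub: 2*x = 4.
Step 5. [2*x = 4] 2·(inner) — divide through by 2 ⇒ div: x = 2.

Answer: x ∈ {2}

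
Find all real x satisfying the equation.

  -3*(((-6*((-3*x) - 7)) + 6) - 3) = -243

Step 1. [-3*(((-6*((-3*x) - 7)) + 6) - 3) = -243] LHS = -3·(…); ÷-3 both sides, so div: ((-6*((-3*x) - 7)) + 6) - 3 = 81.
Step 2. [((-6*((-3*x) - 7)) + 6) - 3 = 81] 3 comes off first (add 3) ⇒ sub: (-6*((-3*x) - 7)) + 6 = 84.
Step 3. [(-6*((-3*x) - 7)) + 6 = 84] -6 | LHS and -6 | 84: pull -6 out, so factor: ((-3*x) - 7) - 1 = -14.
Step 4. [((-3*x) - 7) - 1 = -14] add 1: x sits inside (… - 1), so sub: (-3*x) - 7 = -13.
Step 5. [(-3*x) - 7 = -13] add 7: x sits inside (… - 7), so sub: -3*x = -6.
Step 6. [-3*x = -6] -3·(inner) — divide through by -3, so div: x = 2.

Answer: x ∈ {2}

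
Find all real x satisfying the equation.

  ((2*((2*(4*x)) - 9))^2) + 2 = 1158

Step 1. [((2*((2*(4*x)) - 9))^2) + 2 = 1158] the outer +2 inverts by subtracting 2 ⇒ sub: (2*((2*(4*x)) - 9))^2 = 1156.
Step 2. [(2*((2*(4*x)) - 9))^2 = 1156] √ both sides: 1156 ≥ 0 gives two branches. So sqrt: 2*((2*(4*x)) - 9) = 34 or -34.
Step 3. [2*((2*(4*x)) - 9) = 34 or -34] 2 out front; divide by 2 ⇒ div: (2*(4*x)) - 9 = 17 or -17.
Step 4. [(2*(4*x)) - 9 = 17 or -17] 9 comes off first (add 9), so sub: 2*(4*x) = 26 or -8.
Step 5. [2*(4*x) = 26 or -8] 2 out front; divide by 2 ⇒ div: 4*x = 13 or -4.
Step 6. [4*x = 13 or -4] LHS = 4·(…); ÷4 both sides. So div: x = 13/4 or -1.

Answer: x ∈ {-1, 13/4}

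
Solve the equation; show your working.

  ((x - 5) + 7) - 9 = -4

Step 1. [((x - 5) + 7) - 9 = -4] peel the -9: add 9 from each side, so sub: (x - 5) + 7 = 5.
Step 2. [(x - 5) + 7 = 5] peel the +7: subtract 7 from each side, so sub: x - 5 = -2.
Step 3. [x - 5 = -2] 5 comes off first (add 5) ⇒ sub: x = 3.

Answer: x ∈ {3}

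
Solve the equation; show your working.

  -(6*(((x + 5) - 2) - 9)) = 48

Step 1. [-(6*(((x + 5) - 2) - 9)) = 48] LHS negated; negate both sides ⇒ neg: 6*(((x + 5) - 2) - 9) = -48.
Step 2. [6*(((x + 5) - 2) - 9) = -48] LHS = 6·(…); ÷6 both sides ⇒ div: ((x + 5) - 2) - 9 = -8.
Step 3. [((x + 5) - 2) - 9 = -8] -9 is outermost — add 9 both sides, so sub: (x + 5) - 2 = 1.
Step 4. [(x + 5) - 2 = 1] peel the -2: add 2 from each side. So sub: x + 5 = 3.
Step 5. [x + 5 = 3] subtract 5: x sits inside (… + 5). So sub: x = -2.

Answer: x ∈ {-2}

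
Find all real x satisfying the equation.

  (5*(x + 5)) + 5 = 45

Step 1. [(5*(x + 5)) + 5 = 45] +5 is outermost — subtract 5 both sides, so sub: 5*(x + 5) = 40.
Step 2. [5*(x + 5) = 40] 5·(inner) — divide through by 5. So div: x + 5 = 8.
Step 3. [x + 5 = 8] 5 comes off first (subtract 5). So sub: x = 3.

Answer: x ∈ {3}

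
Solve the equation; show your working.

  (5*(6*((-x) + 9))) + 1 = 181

Step 1. [(5*(6*((-x) + 9))) + 1 = 181] peel the +1: subtract 1 from each side ⇒ sub: 5*(6*((-x) + 9)) = 180.
Step 2. [5*(6*((-x) + 9)) = 180] 5 out front; divide by 5, so div: 6*((-x) + 9) = 36.
Step 3. [6*((-x) + 9) = 36] LHS = 6·(…); ÷6 both sides. So div: (-x) + 9 = 6.
Step 4. [(-x) + 9 = 6] subtract 9: x sits inside (… + 9). So sub: -x = -3.
Step 5. [-x = -3] leading − — multiply by −1, so neg: x = 3.

Answer: x ∈ {3}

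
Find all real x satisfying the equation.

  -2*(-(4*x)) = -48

Step 1. [-2*(-(4*x)) = -48] leading coefficient -2: divide by -2 ⇒ div: -(4*x) = 24.
Step 2. [-(4*x) = 24] leading − — multiply by −1 ⇒ neg: 4*x = -24.
Step 3. [4*x = -24] 4 out front; divide by 4. So div: x = -6.

Answer: x ∈ {-6}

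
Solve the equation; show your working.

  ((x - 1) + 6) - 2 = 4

Step 1. [((x - 1) + 6) - 2 = 4] the outer -2 inverts by adding 2, so sub: (x - 1) + 6 = 6.
Step 2. [(x - 1) + 6 = 6] peel the +6: subtract 6 from each side ⇒ sub: x - 1 = 0.
Step 3. [x - 1 = 0] the outer -1 inverts by adding 1. So sub: x = 1.

Answer: x ∈ {1}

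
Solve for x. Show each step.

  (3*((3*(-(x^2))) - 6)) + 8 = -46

Step 1. [(3*((3*(-(x^2))) - 6)) + 8 = -46] 8 comes off first (subtract 8), so sub: 3*((3*(-(x^2))) - 6) = -54.
Step 2. [3*((3*(-(x^2))) - 6) = -54] divide by the outer 3 ⇒ div: (3*(-(x^2))) - 6 = -18.
Step 3. [(3*(-(x^2))) - 6 = -18] common factor 3 (LHS and -18) — divide through ⇒ factor: (-(x^2)) - 2 = -6.
Step 4. [(-(x^2)) - 2 = -6] 2 comes off first (add 2), so sub: -(x^2) = -4.
Step 5. [-(x^2) = -4] LHS negated; negate both sides, so neg: x^2 = 4.
Step 6. [x^2 = 4] √ both sides: 4 ≥ 0 gives two branches ⇒ sqrt: x = 2 or -2.

Answer: x ∈ {-2, 2}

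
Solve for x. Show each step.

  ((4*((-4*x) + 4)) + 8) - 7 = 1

Step 1. [((4*((-4*x) + 4)) + 8) - 7 = 1] -7 is outermost — add 7 both sides ⇒ sub: (4*((-4*x) + 4)) + 8 = 8.
Step 2. [(4*((-4*x) + 4)) + 8 = 8] the outer +8 inverts by subtracting 8. So sub: 4*((-4*x) + 4) = 0.
Step 3. [4*((-4*x) + 4) = 0] leading coefficient 4: divide by 4 ⇒ div: (-4*x) + 4 = 0.
Step 4. [(-4*x) + 4 = 0] 4 comes off first (subtract 4), so sub: -4*x = -4.
Step 5. [-4*x = -4] LHS = -4·(…); ÷-4 both sides ⇒ div: x = 1.

Answer: x ∈ {1}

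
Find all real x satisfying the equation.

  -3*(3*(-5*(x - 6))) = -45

Step 1. [-3*(3*(-5*(x - 6))) = -45] -3 out front; divide by -3 ⇒ div: 3*(-5*(x - 6)) = 15.
Step 2. [3*(-5*(x - 6)) = 15] divide by the outer 3, so div: -5*(x - 6) = 5.
Step 3. [-5*(x - 6) = 5] leading coefficient -5: divide by -5. So div: x - 6 = -1.
Step 4. [x - 6 = -1] -6 is outermost — add 6 both sides ⇒ sub: x = 5.

Answer: x ∈ {5}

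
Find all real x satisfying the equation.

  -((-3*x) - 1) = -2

Step 1. [-((-3*x) - 1) = -2] flip signs both sides ⇒ neg: (-3*x) - 1 = 2.
Step 2. [(-3*x) - 1 = 2] 1 comes off first (add 1) ⇒ sub: -3*x = 3.
Step 3. [-3*x = 3] -3 out front; divide by -3, so div: x = -1.

Answer: x ∈ {-1}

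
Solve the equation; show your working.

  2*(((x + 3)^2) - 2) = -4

Step 1. [2*(((x + 3)^2) - 2) = -4] 2 out front; divide by 2 ⇒ div: ((x + 3)^2) - 2 = -2.
Step 2. [((x + 3)^2) - 2 = -2] peel the -2: add 2 from each side. So sub: (x + 3)^2 = 0.
Step 3. [(x + 3)^2 = 0] 0 ≥ 0, LHS is (·)² — take ±√, so sqrt: x + 3 = 0.
Step 4. [x + 3 = 0] subtract 3: x sits inside (… + 3). So sub: x = -3.

Answer: x ∈ {-3}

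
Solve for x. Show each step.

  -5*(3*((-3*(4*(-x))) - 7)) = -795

Step 1. [-5*(3*((-3*(4*(-x))) - 7)) = -795] LHS = -5·(…); ÷-5 both sides. So div: 3*((-3*(4*(-x))) - 7) = 159.
Step 2. [3*((-3*(4*(-x))) - 7) = 159] 3·(inner) — divide through by 3. So div: (-3*(4*(-x))) - 7 = 53.
Step 3. [(-3*(4*(-x))) - 7 = 53] -7 is outermost — add 7 both sides. So sub: -3*(4*(-x)) = 60.
Step 4. [-3*(4*(-x)) = 60] divide by the outer -3 ⇒ div: 4*(-x) = -20.
Step 5. [4*(-x) = -20] 4·(inner) — divide through by 4. So div: -x = -5.
Step 6. [-x = -5] LHS negated; negate both sides. So neg: x = 5.

Answer: x ∈ {5}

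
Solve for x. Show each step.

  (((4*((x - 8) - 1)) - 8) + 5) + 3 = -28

Step 1. [(((4*((x - 8) - 1)) - 8) + 5) + 3 = -28] +3 is outermost — subtract 3 both sides ⇒ sub: ((4*((x - 8) - 1)) - 8) + 5 = -31.
Step 2. [((4*((x - 8) - 1)) - 8) + 5 = -31] 5 comes off first (subtract 5), so sub: (4*((x - 8) - 1)) - 8 = -36.
Step 3. [(4*((x - 8) - 1)) - 8 = -36] 4 | LHS and 4 | -36: pull 4 out. So factor: ((x - 8) - 1) - 2 = -9.
Step 4. [((x - 8) - 1) - 2 = -9] add 2: x sits inside (… - 2), so sub: (x - 8) - 1 = -7.
Step 5. [(x - 8) - 1 = -7] peel the -1: add 1 from each side, so sub: x - 8 = -6.
Step 6. [x - 8 = -6] peel the -8: add 8 from each side ⇒ sub: x = 2.

Answer: x ∈ {2}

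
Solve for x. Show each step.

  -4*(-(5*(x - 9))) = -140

Step 1. [-4*(-(5*(x - 9))) = -140] -4 out front; divide by -4 ⇒ div: -(5*(x - 9)) = 35.
Step 2. [-(5*(x - 9)) = 35] flip signs both sides, so neg: 5*(x - 9) = -35.
Step 3. [5*(x - 9) = -35] LHS = 5·(…); ÷5 both sides. So div: x - 9 = -7.
Step 4. [x - 9 = -7] the outer -9 inverts by adding 9, so sub: x = 2.

Answer: x ∈ {2}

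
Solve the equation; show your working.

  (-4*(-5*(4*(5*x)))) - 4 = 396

Step 1. [(-4*(-5*(4*(5*x)))) - 4 = 396] the outer -4 inverts by adding 4. So sub: -4*(-5*(4*(5*x))) = 400.
Step 2. [-4*(-5*(4*(5*x))) = 400] divide by the outer -4, so div: -5*(4*(5*x)) = -100.
Step 3. [-5*(4*(5*x)) = -100] LHS = -5·(…); ÷-5 both sides ⇒ div: 4*(5*x) = 20.
Step 4. [4*(5*x) = 20] 4 out front; divide by 4. So div: 5*x = 5.
Step 5. [5*x = 5] divide by the outer 5, so div: x = 1.

Answer: x ∈ {1}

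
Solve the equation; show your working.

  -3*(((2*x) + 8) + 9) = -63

Step 1. [-3*(((2*x) + 8) + 9) = -63] divide by the outer -3, so div: ((2*x) + 8) + 9 = 21.
Step 2. [((2*x) + 8) + 9 = 21] 9 comes off first (subtract 9), so sub: (2*x) + 8 = 12.
Step 3. [(2*x) + 8 = 12] subtract 8: x sits inside (… + 8) ⇒ sub: 2*x = 4.
Step 4. [2*x = 4] 2·(inner) — divide through by 2. So div: x = 2.

Answer: x ∈ {2}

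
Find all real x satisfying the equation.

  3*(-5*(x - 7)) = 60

Step 1. [3*(-5*(x - 7)) = 60] LHS = 3·(…); ÷3 both sides ⇒ div: -5*(x - 7) = 20.
Step 2. [-5*(x - 7) = 20] -5 out front; divide by -5, so div: x - 7 = -4.
Step 3. [x - 7 = -4] -7 is outermost — add 7 both sides ⇒ sub: x = 3.

Answer: x ∈ {3}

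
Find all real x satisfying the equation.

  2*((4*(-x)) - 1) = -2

Step 1. [2*((4*(-x)) - 1) = -2] leading coefficient 2: divide by 2 ⇒ div: (4*(-x)) - 1 = -1.
Step 2. [(4*(-x)) - 1 = -1] 1 comes off first (add 1) ⇒ sub: 4*(-x) = 0.
Step 3. [4*(-x) = 0] 4·(inner) — divide through by 4 ⇒ div: -x = 0.
Step 4. [-x = 0] leading − — multiply by −1, so neg: x = 0.

Answer: x ∈ {0}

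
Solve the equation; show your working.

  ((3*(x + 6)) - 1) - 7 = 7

Step 1. [((3*(x + 6)) - 1) - 7 = 7] -7 is outermost — add 7 both sides ⇒ sub: (3*(x + 6)) - 1 = 14.
Step 2. [(3*(x + 6)) - 1 = 14] add 1: x sits inside (… - 1), so sub: 3*(x + 6) = 15.
Step 3. [3*(x + 6) = 15] 3·(inner) — divide through by 3 ⇒ div: x + 6 = 5.
Step 4. [x + 6 = 5] the outer +6 inverts by subtracting 6, so sub: x = -1.

Answer: x ∈ {-1}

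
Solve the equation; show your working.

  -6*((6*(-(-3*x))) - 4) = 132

Step 1. [-6*((6*(-(-3*x))) - 4) = 132] leading coefficient -6: divide by -6 ⇒ div: (6*(-(-3*x))) - 4 = -22.
Step 2. [(6*(-(-3*x))) - 4 = -22] peel the -4: add 4 from each side, so sub: 6*(-(-3*x)) = -18.
Step 3. [6*(-(-3*x)) = -18] divide by the outer 6. So div: -(-3*x) = -3.
Step 4. [-(-3*x) = -3] flip signs both sides, so neg: -3*x = 3.
Step 5. [-3*x = 3] -3 out front; divide by -3. So div: x = -1.

Answer: x ∈ {-1}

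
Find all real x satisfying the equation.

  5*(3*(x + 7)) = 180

Step 1. [5*(3*(x + 7)) = 180] leading coefficient 5: divide by 5, so div: 3*(x + 7) = 36.
Step 2. [3*(x + 7) = 36] divide by the outer 3, so div: x + 7 = 12.
Step 3. [x + 7 = 12] subtract 7: x sits inside (… + 7), so sub: x = 5.

Answer: x ∈ {5}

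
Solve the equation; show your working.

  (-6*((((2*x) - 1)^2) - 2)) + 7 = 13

Step 1. [(-6*((((2*x) - 1)^2) - 2)) + 7 = 13] the outer +7 inverts by subtracting 7. So sub: -6*((((2*x) - 1)^2) - 2) = 6.
Step 2. [-6*((((2*x) - 1)^2) - 2) = 6] leading coefficient -6: divide by -6. So div: (((2*x) - 1)^2) - 2 = -1.
Step 3. [(((2*x) - 1)^2) - 2 = -1] the outer -2 inverts by adding 2, so sub: ((2*x) - 1)^2 = 1.
Step 4. [((2*x) - 1)^2 = 1] 1 ≥ 0, LHS is (·)² — take ±√, so sqrt: (2*x) - 1 = 1 or -1.
Step 5. [(2*x) - 1 = 1 or -1] 1 comes off first (add 1). So sub: 2*x = 2 or 0.
Step 6. [2*x = 2 or 0] divide by the outer 2 ⇒ div: x = 1 or 0.

Answer: x ∈ {0, 1}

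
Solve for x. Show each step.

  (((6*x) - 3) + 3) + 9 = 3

Step 1. [(((6*x) - 3) + 3) + 9 = 3] peel the +9: subtract 9 from each side. So sub: ((6*x) - 3) + 3 = -6.
Step 2. [((6*x) - 3) + 3 = -6] 3 comes off first (subtract 3), so sub: (6*x) - 3 = -9.
Step 3. [(6*x) - 3 = -9] peel the -3: add 3 from each side, so sub: 6*x = -6.
Step 4. [6*x = -6] 6 out front; divide by 6. So div: x = -1.

Answer: x ∈ {-1}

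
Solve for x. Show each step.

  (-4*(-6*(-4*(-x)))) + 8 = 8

Step 1. [(-4*(-6*(-4*(-x)))) + 8 = 8] +8 is outermost — subtract 8 both sides. So sub: -4*(-6*(-4*(-x))) = 0.
Step 2. [-4*(-6*(-4*(-x))) = 0] -4 out front; divide by -4. So div: -6*(-4*(-x)) = 0.
Step 3. [-6*(-4*(-x)) = 0] -6·(inner) — divide through by -6 ⇒ div: -4*(-x) = 0.
Step 4. [-4*(-x) = 0] -4·(inner) — divide through by -4. So div: -x = 0.
Step 5. [-x = 0] leading − — multiply by −1. So neg: x = 0.

Answer: x ∈ {0}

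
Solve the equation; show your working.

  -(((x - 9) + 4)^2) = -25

Step 1. [-(((x - 9) + 4)^2) = -25] flip signs both sides, so neg: ((x - 9) + 4)^2 = 25.
Step 2. [((x - 9) + 4)^2 = 25] 25 ≥ 0, LHS is (·)² — take ±√, so sqrt: (x - 9) + 4 = 5 or -5.
Step 3. [(x - 9) + 4 = 5 or -5] +4 is outermost — subtract 4 both sides ⇒ sub: x - 9 = 1 or -9.
Step 4. [x - 9 = 1 or -9] peel the -9: add 9 from each side. So sub: x = 10 or 0.

Answer: x ∈ {0, 10}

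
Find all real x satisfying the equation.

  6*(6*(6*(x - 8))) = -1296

Step 1. [6*(6*(6*(x - 8))) = -1296] divide by the outer 6 ⇒ div: 6*(6*(x - 8)) = -216.
Step 2. [6*(6*(x - 8)) = -216] divide by the outer 6. So div: 6*(x - 8) = -36.
Step 3. [6*(x - 8) = -36] 6 out front; divide by 6 ⇒ div: x - 8 = -6.
Step 4. [x - 8 = -6] peel the -8: add 8 from each side ⇒ sub: x = 2.

Answer: x ∈ {2}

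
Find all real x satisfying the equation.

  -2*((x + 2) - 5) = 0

Step 1. [-2*((x + 2) - 5) = 0] LHS = -2·(…); ÷-2 both sides ⇒ div: (x + 2) - 5 = 0.
Step 2. [(x + 2) - 5 = 0] peel the -5: add 5 from each side, so sub: x + 2 = 5.
Step 3. [x + 2 = 5] the outer +2 inverts by subtracting 2, so sub: x = 3.

Answer: x ∈ {3}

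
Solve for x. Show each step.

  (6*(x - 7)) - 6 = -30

Step 1. [(6*(x - 7)) - 6 = -30] the outer -6 inverts by adding 6. So sub: 6*(x - 7) = -24.
Step 2. [6*(x - 7) = -24] 6 out front; divide by 6 ⇒ div: x - 7 = -4.
Step 3. [x - 7 = -4] -7 is outermost — add 7 both sides ⇒ sub: x = 3.

Answer: x ∈ {3}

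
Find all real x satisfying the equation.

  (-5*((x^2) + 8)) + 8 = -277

Step 1. [(-5*((x^2) + 8)) + 8 = -277] peel the +8: subtract 8 from each side ⇒ sub: -5*((x^2) + 8) = -285.
Step 2. [-5*((x^2) + 8) = -285] -5·(inner) — divide through by -5 ⇒ div: (x^2) + 8 = 57.
Step 3. [(x^2) + 8 = 57] peel the +8: subtract 8 from each side ⇒ sub: x^2 = 49.
Step 4. [x^2 = 49] LHS squared, RHS 49 ≥ 0: apply √ (±). So sqrt: x = 7 or -7.

Answer: x ∈ {-7, 7}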